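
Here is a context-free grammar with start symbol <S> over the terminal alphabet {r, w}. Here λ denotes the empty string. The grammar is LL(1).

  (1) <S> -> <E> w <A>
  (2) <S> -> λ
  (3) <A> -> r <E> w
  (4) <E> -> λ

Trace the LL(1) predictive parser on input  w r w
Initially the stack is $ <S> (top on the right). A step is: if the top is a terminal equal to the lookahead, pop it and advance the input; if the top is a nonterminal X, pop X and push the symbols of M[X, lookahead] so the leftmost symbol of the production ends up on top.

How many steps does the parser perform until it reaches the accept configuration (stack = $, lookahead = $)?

step 1: stack=$ <S>  input=w r w $  — expand <S> -> <E> w <A>
step 2: stack=$ <A> w <E>  input=w r w $  — expand <E> -> λ
step 3: stack=$ <A> w  input=w r w $  — match w
step 4: stack=$ <A>  input=r w $  — expand <A> -> r <E> w
step 5: stack=$ w <E> r  input=r w $  — match r
step 6: stack=$ w <E>  input=w $  — expand <E> -> λ
step 7: stack=$ w  input=w $  — match w
Accept reached after 7 steps.

7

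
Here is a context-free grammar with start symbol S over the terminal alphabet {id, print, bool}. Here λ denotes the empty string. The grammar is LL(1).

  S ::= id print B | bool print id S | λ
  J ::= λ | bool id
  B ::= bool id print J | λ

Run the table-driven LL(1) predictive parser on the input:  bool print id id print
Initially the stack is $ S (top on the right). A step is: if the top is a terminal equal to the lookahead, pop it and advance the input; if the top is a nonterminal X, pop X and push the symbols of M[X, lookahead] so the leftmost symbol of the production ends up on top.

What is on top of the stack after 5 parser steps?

     Stack              Input                     Action
  1  $ S                bool print id id print $  expand S ::= bool print id S
  2  $ S id print bool  bool print id id print $  match bool
  3  $ S id print       print id id print $       match print
  4  $ S id             id id print $             match id
  5  $ S                id print $                expand S ::= id print B
Stack after step 5: $ B print id (top = id).

id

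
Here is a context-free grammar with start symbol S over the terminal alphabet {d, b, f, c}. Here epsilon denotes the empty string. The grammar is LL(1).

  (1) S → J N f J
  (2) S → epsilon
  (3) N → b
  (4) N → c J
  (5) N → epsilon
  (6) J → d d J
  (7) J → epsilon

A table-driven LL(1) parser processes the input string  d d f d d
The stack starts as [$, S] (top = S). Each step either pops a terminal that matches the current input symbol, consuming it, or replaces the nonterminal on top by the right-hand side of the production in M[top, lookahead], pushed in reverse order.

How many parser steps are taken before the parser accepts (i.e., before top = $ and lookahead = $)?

step 1: stack=$ S  input=d d f d d $  — expand S → J N f J
step 2: stack=$ J f N J  input=d d f d d $  — expand J → d d J
step 3: stack=$ J f N J d d  input=d d f d d $  — match d
step 4: stack=$ J f N J d  input=d f d d $  — match d
step 5: stack=$ J f N J  input=f d d $  — expand J → epsilon
step 6: stack=$ J f N  input=f d d $  — expand N → epsilon
step 7: stack=$ J f  input=f d d $  — match f
step 8: stack=$ J  input=d d $  — expand J → d d J
step 9: stack=$ J d d  input=d d $  — match d
step 10: stack=$ J d  input=d $  — match d
step 11: stack=$ J  input=$  — expand J → epsilon
Accept reached after 11 steps.

11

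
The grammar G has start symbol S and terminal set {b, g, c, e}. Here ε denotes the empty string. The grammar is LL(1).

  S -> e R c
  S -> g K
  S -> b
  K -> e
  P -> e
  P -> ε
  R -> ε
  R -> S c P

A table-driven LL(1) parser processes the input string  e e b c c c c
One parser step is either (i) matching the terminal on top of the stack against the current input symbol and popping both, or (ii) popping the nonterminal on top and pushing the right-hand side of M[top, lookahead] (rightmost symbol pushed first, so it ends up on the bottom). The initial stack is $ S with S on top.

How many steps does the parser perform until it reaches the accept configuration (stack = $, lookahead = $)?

      Stack            Input            Action
   1  $ S              e e b c c c c $  expand S -> e R c
   2  $ c R e          e e b c c c c $  match e
   3  $ c R            e b c c c c $    expand R -> S c P
   4  $ c P c S        e b c c c c $    expand S -> e R c
   5  $ c P c c R e    e b c c c c $    match e
   6  $ c P c c R      b c c c c $      expand R -> S c P
   7  $ c P c c P c S  b c c c c $      expand S -> b
   8  $ c P c c P c b  b c c c c $      match b
   9  $ c P c c P c    c c c c $        match c
  10  $ c P c c P      c c c $          expand P -> ε
  11  $ c P c c        c c c $          match c
  12  $ c P c          c c $            match c
  13  $ c P            c $              expand P -> ε
  14  $ c              c $              match c
Accept reached after 14 steps.

14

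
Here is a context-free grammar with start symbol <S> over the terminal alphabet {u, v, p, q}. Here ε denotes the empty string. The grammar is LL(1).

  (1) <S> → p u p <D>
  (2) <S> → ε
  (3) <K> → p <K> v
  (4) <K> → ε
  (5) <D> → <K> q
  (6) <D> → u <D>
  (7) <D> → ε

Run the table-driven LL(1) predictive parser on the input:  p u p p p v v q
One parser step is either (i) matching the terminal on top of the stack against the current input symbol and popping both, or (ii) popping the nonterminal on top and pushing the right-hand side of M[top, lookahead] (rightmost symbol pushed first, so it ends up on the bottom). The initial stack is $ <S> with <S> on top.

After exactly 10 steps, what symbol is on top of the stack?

step 1: stack=$ <S>  input=p u p p p v v q $  — expand <S> → p u p <D>
step 2: stack=$ <D> p u p  input=p u p p p v v q $  — match p
step 3: stack=$ <D> p u  input=u p p p v v q $  — match u
step 4: stack=$ <D> p  input=p p p v v q $  — match p
step 5: stack=$ <D>  input=p p v v q $  — expand <D> → <K> q
step 6: stack=$ q <K>  input=p p v v q $  — expand <K> → p <K> v
step 7: stack=$ q v <K> p  input=p p v v q $  — match p
step 8: stack=$ q v <K>  input=p v v q $  — expand <K> → p <K> v
step 9: stack=$ q v v <K> p  input=p v v q $  — match p
step 10: stack=$ q v v <K>  input=v v q $  — expand <K> → ε
Stack after step 10: $ q v v (top = v).

v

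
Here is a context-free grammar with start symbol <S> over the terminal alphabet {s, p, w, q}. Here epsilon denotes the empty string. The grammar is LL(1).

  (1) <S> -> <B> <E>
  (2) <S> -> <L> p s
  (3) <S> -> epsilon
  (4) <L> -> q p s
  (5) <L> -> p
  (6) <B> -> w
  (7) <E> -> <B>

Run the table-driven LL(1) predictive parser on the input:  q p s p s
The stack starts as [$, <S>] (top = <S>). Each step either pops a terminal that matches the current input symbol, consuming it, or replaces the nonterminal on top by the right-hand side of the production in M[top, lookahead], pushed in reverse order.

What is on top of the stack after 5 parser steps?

step 1: stack=$ <S>  input=q p s p s $  — expand <S> -> <L> p s
step 2: stack=$ s p <L>  input=q p s p s $  — expand <L> -> q p s
step 3: stack=$ s p s p q  input=q p s p s $  — match q
step 4: stack=$ s p s p  input=p s p s $  — match p
step 5: stack=$ s p s  input=s p s $  — match s
Stack after step 5: $ s p (top = p).

p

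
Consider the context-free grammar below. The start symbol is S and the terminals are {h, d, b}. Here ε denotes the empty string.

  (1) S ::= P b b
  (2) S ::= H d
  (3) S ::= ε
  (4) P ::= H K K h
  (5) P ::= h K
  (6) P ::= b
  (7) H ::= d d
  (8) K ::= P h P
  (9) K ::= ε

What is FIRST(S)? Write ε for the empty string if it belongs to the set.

{ε, b, d, h}

FIRST(H) = {d}
FIRST(P) = {b, d, h}  (via H K K h)
FIRST(S) = {ε, b, d, h}  (via P b b, H d)
FIRST(K) = {ε, b, d, h}  (via P h P)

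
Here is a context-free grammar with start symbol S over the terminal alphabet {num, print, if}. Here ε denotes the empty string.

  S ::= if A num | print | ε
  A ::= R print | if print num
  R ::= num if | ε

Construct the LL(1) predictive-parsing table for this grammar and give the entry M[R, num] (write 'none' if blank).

FIRST(S) = {ε, if, print}
FIRST(R) = {ε, num}
FIRST(A) = {if, num, print}  (via R print)
FOLLOW(S) includes $ since S is the start symbol.
FOLLOW(R): in A::=R print, R is followed by print with FIRST {print}. Thus FOLLOW(R) = {print}.
For R ::= num if: FIRST(num if) = {num}, so it goes in M[R, t] for t ∈ {num}.
For R ::= ε: FIRST(ε) = {ε}, so it goes in M[R, t] for t ∈ {}; since ε ∈ FIRST, also for every t ∈ FOLLOW(R) = {print}.

R ::= num if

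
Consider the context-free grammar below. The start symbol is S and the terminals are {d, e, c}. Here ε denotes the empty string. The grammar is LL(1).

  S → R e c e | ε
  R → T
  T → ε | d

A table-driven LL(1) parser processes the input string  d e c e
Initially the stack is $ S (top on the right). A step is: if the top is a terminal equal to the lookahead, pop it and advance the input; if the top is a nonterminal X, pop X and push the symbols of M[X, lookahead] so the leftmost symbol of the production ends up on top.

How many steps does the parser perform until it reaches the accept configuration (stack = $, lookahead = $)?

     Stack      Input      Action
  1  $ S        d e c e $  expand S → R e c e
  2  $ e c e R  d e c e $  expand R → T
  3  $ e c e T  d e c e $  expand T → d
  4  $ e c e d  d e c e $  match d
  5  $ e c e    e c e $    match e
  6  $ e c      c e $      match c
  7  $ e        e $        match e
Accept reached after 7 steps.

7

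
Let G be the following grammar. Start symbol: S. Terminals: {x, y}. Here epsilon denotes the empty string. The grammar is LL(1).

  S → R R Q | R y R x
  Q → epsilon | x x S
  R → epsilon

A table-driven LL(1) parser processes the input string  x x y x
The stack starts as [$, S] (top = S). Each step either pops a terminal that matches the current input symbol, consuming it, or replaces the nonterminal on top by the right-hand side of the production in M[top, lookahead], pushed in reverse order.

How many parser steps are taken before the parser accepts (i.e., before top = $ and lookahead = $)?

step 1: stack=$ S  input=x x y x $  — expand S → R R Q
step 2: stack=$ Q R R  input=x x y x $  — expand R → epsilon
step 3: stack=$ Q R  input=x x y x $  — expand R → epsilon
step 4: stack=$ Q  input=x x y x $  — expand Q → x x S
step 5: stack=$ S x x  input=x x y x $  — match x
step 6: stack=$ S x  input=x y x $  — match x
step 7: stack=$ S  input=y x $  — expand S → R y R x
step 8: stack=$ x R y R  input=y x $  — expand R → epsilon
step 9: stack=$ x R y  input=y x $  — match y
step 10: stack=$ x R  input=x $  — expand R → epsilon
step 11: stack=$ x  input=x $  — match x
Accept reached after 11 steps.

11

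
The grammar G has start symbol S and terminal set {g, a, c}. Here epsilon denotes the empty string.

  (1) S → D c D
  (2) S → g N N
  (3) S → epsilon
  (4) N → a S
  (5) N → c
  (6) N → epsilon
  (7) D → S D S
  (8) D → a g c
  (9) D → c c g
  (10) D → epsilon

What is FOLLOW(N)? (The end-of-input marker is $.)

FIRST(N) = {epsilon, a, c}
FIRST(S) = {epsilon, a, c, g}  (via D c D)
FIRST(D) = {epsilon, a, c, g}  (via S D S)
FOLLOW(S) includes $ since S is the start symbol.
FOLLOW(S): in N→a S, the suffix after S is empty, so FOLLOW(S) ⊇ FOLLOW(N) = {$, a, c, g}; in D→S D S (occurrence 1), S is followed by D S with FIRST {epsilon, a, c, g}; in D→S D S (occurrence 1), the suffix after S is nullable, so FOLLOW(S) ⊇ FOLLOW(D) = {$, a, c, g}; in D→S D S (occurrence 2), the suffix after S is empty, so FOLLOW(S) ⊇ FOLLOW(D) = {$, a, c, g}. Thus FOLLOW(S) = {$, a, c, g}.
FOLLOW(N): in S→g N N (occurrence 1), N is followed by N with FIRST {epsilon, a, c}; in S→g N N (occurrence 1), the suffix after N is nullable, so FOLLOW(N) ⊇ FOLLOW(S) = {$, a, c, g}; in S→g N N (occurrence 2), the suffix after N is empty, so FOLLOW(N) ⊇ FOLLOW(S) = {$, a, c, g}. Thus FOLLOW(N) = {$, a, c, g}.
FOLLOW(D): in S→D c D (occurrence 1), D is followed by c D with FIRST {c}; in S→D c D (occurrence 2), the suffix after D is empty, so FOLLOW(D) ⊇ FOLLOW(S) = {$, a, c, g}; in D→S D S, D is followed by S with FIRST {epsilon, a, c, g}; in D→S D S, the suffix after D is nullable (adds nothing new). Thus FOLLOW(D) = {$, a, c, g}.

{$, a, c, g}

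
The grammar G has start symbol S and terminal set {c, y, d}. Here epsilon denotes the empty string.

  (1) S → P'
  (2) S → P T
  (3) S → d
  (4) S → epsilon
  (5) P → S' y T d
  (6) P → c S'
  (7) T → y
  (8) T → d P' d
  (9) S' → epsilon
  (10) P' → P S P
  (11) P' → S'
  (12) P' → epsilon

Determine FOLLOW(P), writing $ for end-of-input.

{$, c, d, y}

FIRST(T) = {d, y}
FIRST(S') = {epsilon}
FIRST(P) = {c, y}  (via S' y T d)
FIRST(P') = {epsilon, c, y}  (via P S P, S')
FIRST(S) = {epsilon, c, d, y}  (via P', P T)
FOLLOW(S) includes $ since S is the start symbol.
FOLLOW(S): in P'→P S P, S is followed by P with FIRST {c, y}. Thus FOLLOW(S) = {$, c, y}.
FOLLOW(T): in S→P T, the suffix after T is empty, so FOLLOW(T) ⊇ FOLLOW(S) = {$, c, y}; in P→S' y T d, T is followed by d with FIRST {d}. Thus FOLLOW(T) = {$, c, d, y}.
FOLLOW(P'): in S→P', the suffix after P' is empty, so FOLLOW(P') ⊇ FOLLOW(S) = {$, c, y}; in T→d P' d, P' is followed by d with FIRST {d}. Thus FOLLOW(P') = {$, c, d, y}.
FOLLOW(P): in S→P T, P is followed by T with FIRST {d, y}; in P'→P S P (occurrence 1), P is followed by S P with FIRST {c, d, y}; in P'→P S P (occurrence 2), the suffix after P is empty, so FOLLOW(P) ⊇ FOLLOW(P') = {$, c, d, y}. Thus FOLLOW(P) = {$, c, d, y}.
FOLLOW(S'): in P→S' y T d, S' is followed by y T d with FIRST {y}; in P→c S', the suffix after S' is empty, so FOLLOW(S') ⊇ FOLLOW(P) = {$, c, d, y}; in P'→S', the suffix after S' is empty, so FOLLOW(S') ⊇ FOLLOW(P') = {$, c, d, y}. Thus FOLLOW(S') = {$, c, d, y}.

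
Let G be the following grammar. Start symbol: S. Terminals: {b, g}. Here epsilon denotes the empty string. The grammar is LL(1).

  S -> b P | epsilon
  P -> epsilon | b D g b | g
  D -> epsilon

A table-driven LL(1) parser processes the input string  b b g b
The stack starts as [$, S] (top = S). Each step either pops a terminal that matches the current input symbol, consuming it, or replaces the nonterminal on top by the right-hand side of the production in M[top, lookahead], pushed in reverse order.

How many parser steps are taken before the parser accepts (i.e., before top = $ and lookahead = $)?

step 1: stack=$ S  input=b b g b $  — expand S -> b P
step 2: stack=$ P b  input=b b g b $  — match b
step 3: stack=$ P  input=b g b $  — expand P -> b D g b
step 4: stack=$ b g D b  input=b g b $  — match b
step 5: stack=$ b g D  input=g b $  — expand D -> epsilon
step 6: stack=$ b g  input=g b $  — match g
step 7: stack=$ b  input=b $  — match b
Accept reached after 7 steps.

7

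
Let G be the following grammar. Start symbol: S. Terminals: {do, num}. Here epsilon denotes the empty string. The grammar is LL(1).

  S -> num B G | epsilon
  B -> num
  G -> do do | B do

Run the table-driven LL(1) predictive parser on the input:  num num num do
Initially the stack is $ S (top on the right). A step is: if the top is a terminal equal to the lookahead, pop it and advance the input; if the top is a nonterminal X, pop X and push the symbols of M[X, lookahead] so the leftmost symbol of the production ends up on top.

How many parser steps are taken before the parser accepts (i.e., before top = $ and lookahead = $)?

     Stack      Input             Action
  1  $ S        num num num do $  expand S -> num B G
  2  $ G B num  num num num do $  match num
  3  $ G B      num num do $      expand B -> num
  4  $ G num    num num do $      match num
  5  $ G        num do $          expand G -> B do
  6  $ do B     num do $          expand B -> num
  7  $ do num   num do $          match num
  8  $ do       do $              match do
Accept reached after 8 steps.

8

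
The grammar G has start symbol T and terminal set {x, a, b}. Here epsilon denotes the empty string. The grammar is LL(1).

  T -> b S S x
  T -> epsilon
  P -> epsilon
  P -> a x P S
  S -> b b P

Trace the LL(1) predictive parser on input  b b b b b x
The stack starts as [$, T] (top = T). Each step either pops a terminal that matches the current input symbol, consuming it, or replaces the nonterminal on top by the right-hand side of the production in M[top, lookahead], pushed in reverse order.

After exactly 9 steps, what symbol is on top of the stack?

     Stack        Input          Action
  1  $ T          b b b b b x $  expand T -> b S S x
  2  $ x S S b    b b b b b x $  match b
  3  $ x S S      b b b b x $    expand S -> b b P
  4  $ x S P b b  b b b b x $    match b
  5  $ x S P b    b b b x $      match b
  6  $ x S P      b b x $        expand P -> epsilon
  7  $ x S        b b x $        expand S -> b b P
  8  $ x P b b    b b x $        match b
  9  $ x P b      b x $          match b
Stack after step 9: $ x P (top = P).

P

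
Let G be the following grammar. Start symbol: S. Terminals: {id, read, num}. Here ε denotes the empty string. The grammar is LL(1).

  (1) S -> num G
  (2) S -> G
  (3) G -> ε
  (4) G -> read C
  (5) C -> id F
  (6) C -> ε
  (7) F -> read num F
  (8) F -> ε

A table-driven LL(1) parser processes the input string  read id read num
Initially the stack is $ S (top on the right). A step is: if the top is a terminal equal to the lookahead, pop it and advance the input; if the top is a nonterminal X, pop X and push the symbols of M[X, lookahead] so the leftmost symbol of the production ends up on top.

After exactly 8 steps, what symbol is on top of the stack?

step 1: stack=$ S  input=read id read num $  — expand S -> G
step 2: stack=$ G  input=read id read num $  — expand G -> read C
step 3: stack=$ C read  input=read id read num $  — match read
step 4: stack=$ C  input=id read num $  — expand C -> id F
step 5: stack=$ F id  input=id read num $  — match id
step 6: stack=$ F  input=read num $  — expand F -> read num F
step 7: stack=$ F num read  input=read num $  — match read
step 8: stack=$ F num  input=num $  — match num
Stack after step 8: $ F (top = F).

F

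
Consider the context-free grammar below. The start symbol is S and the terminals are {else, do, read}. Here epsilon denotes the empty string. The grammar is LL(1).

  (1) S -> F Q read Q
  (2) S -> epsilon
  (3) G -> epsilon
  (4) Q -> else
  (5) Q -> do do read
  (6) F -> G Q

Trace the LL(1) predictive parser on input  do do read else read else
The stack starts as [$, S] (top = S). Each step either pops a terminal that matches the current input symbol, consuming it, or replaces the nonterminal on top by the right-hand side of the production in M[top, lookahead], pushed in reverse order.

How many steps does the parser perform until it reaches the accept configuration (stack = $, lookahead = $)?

12

step 1: stack=$ S  input=do do read else read else $  — expand S -> F Q read Q
step 2: stack=$ Q read Q F  input=do do read else read else $  — expand F -> G Q
step 3: stack=$ Q read Q Q G  input=do do read else read else $  — expand G -> epsilon
step 4: stack=$ Q read Q Q  input=do do read else read else $  — expand Q -> do do read
step 5: stack=$ Q read Q read do do  input=do do read else read else $  — match do
step 6: stack=$ Q read Q read do  input=do read else read else $  — match do
step 7: stack=$ Q read Q read  input=read else read else $  — match read
step 8: stack=$ Q read Q  input=else read else $  — expand Q -> else
step 9: stack=$ Q read else  input=else read else $  — match else
step 10: stack=$ Q read  input=read else $  — match read
step 11: stack=$ Q  input=else $  — expand Q -> else
step 12: stack=$ else  input=else $  — match else
Accept reached after 12 steps.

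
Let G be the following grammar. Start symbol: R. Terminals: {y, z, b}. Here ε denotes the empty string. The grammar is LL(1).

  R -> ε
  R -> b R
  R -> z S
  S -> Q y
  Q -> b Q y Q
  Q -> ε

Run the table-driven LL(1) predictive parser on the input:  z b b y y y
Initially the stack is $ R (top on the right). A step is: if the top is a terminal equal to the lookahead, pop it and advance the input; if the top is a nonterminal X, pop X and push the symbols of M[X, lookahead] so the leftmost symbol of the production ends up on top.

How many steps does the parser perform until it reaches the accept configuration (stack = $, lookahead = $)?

      Stack            Input          Action
   1  $ R              z b b y y y $  expand R -> z S
   2  $ S z            z b b y y y $  match z
   3  $ S              b b y y y $    expand S -> Q y
   4  $ y Q            b b y y y $    expand Q -> b Q y Q
   5  $ y Q y Q b      b b y y y $    match b
   6  $ y Q y Q        b y y y $      expand Q -> b Q y Q
   7  $ y Q y Q y Q b  b y y y $      match b
   8  $ y Q y Q y Q    y y y $        expand Q -> ε
   9  $ y Q y Q y      y y y $        match y
  10  $ y Q y Q        y y $          expand Q -> ε
  11  $ y Q y          y y $          match y
  12  $ y Q            y $            expand Q -> ε
  13  $ y              y $            match y
Accept reached after 13 steps.

13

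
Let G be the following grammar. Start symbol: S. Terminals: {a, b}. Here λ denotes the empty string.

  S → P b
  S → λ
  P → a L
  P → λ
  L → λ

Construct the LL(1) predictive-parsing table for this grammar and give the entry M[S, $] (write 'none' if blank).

FIRST(P): from P→a L we get {a}; from P→λ we get {λ}. So FIRST(P) = {λ, a}.
FIRST(L): from L→λ we get {λ}. So FIRST(L) = {λ}.
FIRST(S): from S→P b we get {a, b}; from S→λ we get {λ}. So FIRST(S) = {λ, a, b}.
FOLLOW(S) includes $ since S is the start symbol.
FOLLOW(S): S appears on no right-hand side. Thus FOLLOW(S) = {$}.
For S → P b: FIRST(P b) = {a, b}, so it goes in M[S, t] for t ∈ {a, b}.
For S → λ: FIRST(λ) = {λ}, so it goes in M[S, t] for t ∈ {}; since λ ∈ FIRST, also for every t ∈ FOLLOW(S) = {$}.

S → λ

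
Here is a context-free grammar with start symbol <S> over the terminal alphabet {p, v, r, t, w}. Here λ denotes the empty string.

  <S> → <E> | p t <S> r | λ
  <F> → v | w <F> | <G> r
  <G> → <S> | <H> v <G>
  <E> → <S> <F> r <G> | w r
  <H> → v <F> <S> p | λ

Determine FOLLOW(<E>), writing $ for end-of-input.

FIRST(<H>) = {λ, v}
FIRST(<S>) = {λ, p, r, v, w}  (via <E>)
FIRST(<G>) = {λ, p, r, v, w}  (via <S>, <H> v <G>)
FIRST(<F>) = {p, r, v, w}  (via <G> r)
FIRST(<E>) = {p, r, v, w}  (via <S> <F> r <G>)
FOLLOW(<S>) includes $ since <S> is the start symbol.
FOLLOW(<F>): in <F>→w <F>, the suffix after <F> is empty (adds nothing new); in <E>→<S> <F> r <G>, <F> is followed by r <G> with FIRST {r}; in <H>→v <F> <S> p, <F> is followed by <S> p with FIRST {p, r, v, w}. Thus FOLLOW(<F>) = {p, r, v, w}.
FOLLOW(<H>): in <G>→<H> v <G>, <H> is followed by v <G> with FIRST {v}. Thus FOLLOW(<H>) = {v}.
FOLLOW(<S>): in <S>→p t <S> r, <S> is followed by r with FIRST {r}; in <G>→<S>, the suffix after <S> is empty, so FOLLOW(<S>) ⊇ FOLLOW(<G>) = {$, p, r, v, w}; in <E>→<S> <F> r <G>, <S> is followed by <F> r <G> with FIRST {p, r, v, w}; in <H>→v <F> <S> p, <S> is followed by p with FIRST {p}. Thus FOLLOW(<S>) = {$, p, r, v, w}.
FOLLOW(<E>): in <S>→<E>, the suffix after <E> is empty, so FOLLOW(<E>) ⊇ FOLLOW(<S>) = {$, p, r, v, w}. Thus FOLLOW(<E>) = {$, p, r, v, w}.
FOLLOW(<G>): in <F>→<G> r, <G> is followed by r with FIRST {r}; in <G>→<H> v <G>, the suffix after <G> is empty (adds nothing new); in <E>→<S> <F> r <G>, the suffix after <G> is empty, so FOLLOW(<G>) ⊇ FOLLOW(<E>) = {$, p, r, v, w}. Thus FOLLOW(<G>) = {$, p, r, v, w}.

{$, p, r, v, w}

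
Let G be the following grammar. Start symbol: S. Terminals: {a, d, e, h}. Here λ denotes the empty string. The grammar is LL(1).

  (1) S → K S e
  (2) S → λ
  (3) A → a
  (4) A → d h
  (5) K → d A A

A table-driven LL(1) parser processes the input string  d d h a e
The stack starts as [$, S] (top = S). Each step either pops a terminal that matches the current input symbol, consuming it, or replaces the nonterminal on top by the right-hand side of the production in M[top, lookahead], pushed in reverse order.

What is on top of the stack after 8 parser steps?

step 1: stack=$ S  input=d d h a e $  — expand S → K S e
step 2: stack=$ e S K  input=d d h a e $  — expand K → d A A
step 3: stack=$ e S A A d  input=d d h a e $  — match d
step 4: stack=$ e S A A  input=d h a e $  — expand A → d h
step 5: stack=$ e S A h d  input=d h a e $  — match d
step 6: stack=$ e S A h  input=h a e $  — match h
step 7: stack=$ e S A  input=a e $  — expand A → a
step 8: stack=$ e S a  input=a e $  — match a
Stack after step 8: $ e S (top = S).

S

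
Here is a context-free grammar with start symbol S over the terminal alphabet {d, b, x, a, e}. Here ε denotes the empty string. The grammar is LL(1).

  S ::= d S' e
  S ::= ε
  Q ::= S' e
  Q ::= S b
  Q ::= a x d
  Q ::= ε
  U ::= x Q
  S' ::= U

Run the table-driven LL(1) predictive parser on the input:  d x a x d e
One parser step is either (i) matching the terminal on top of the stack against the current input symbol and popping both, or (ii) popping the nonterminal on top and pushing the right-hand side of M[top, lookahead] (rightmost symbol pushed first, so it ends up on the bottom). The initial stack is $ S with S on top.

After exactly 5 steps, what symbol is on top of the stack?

     Stack     Input          Action
  1  $ S       d x a x d e $  expand S ::= d S' e
  2  $ e S' d  d x a x d e $  match d
  3  $ e S'    x a x d e $    expand S' ::= U
  4  $ e U     x a x d e $    expand U ::= x Q
  5  $ e Q x   x a x d e $    match x
Stack after step 5: $ e Q (top = Q).

Q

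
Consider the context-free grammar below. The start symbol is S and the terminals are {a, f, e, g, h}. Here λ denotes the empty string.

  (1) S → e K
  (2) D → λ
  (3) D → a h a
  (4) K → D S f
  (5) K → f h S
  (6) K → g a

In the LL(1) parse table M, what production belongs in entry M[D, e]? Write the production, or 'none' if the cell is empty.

D → λ

FIRST(S) = {e}
FIRST(D) = {λ, a}
FIRST(K) = {a, e, f, g}  (via D S f)
FOLLOW(S) includes $ since S is the start symbol.
FOLLOW(D): in K→D S f, D is followed by S f with FIRST {e}. Thus FOLLOW(D) = {e}.
For D → λ: FIRST(λ) = {λ}, so it goes in M[D, t] for t ∈ {}; since λ ∈ FIRST, also for every t ∈ FOLLOW(D) = {e}.
For D → a h a: FIRST(a h a) = {a}, so it goes in M[D, t] for t ∈ {a}.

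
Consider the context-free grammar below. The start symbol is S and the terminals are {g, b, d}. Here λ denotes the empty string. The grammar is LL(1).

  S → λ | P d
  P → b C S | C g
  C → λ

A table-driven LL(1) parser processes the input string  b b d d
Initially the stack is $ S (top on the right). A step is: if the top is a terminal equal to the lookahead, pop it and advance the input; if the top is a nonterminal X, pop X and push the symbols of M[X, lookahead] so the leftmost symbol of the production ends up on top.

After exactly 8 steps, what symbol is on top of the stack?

S

step 1: stack=$ S  input=b b d d $  — expand S → P d
step 2: stack=$ d P  input=b b d d $  — expand P → b C S
step 3: stack=$ d S C b  input=b b d d $  — match b
step 4: stack=$ d S C  input=b d d $  — expand C → λ
step 5: stack=$ d S  input=b d d $  — expand S → P d
step 6: stack=$ d d P  input=b d d $  — expand P → b C S
step 7: stack=$ d d S C b  input=b d d $  — match b
step 8: stack=$ d d S C  input=d d $  — expand C → λ
Stack after step 8: $ d d S (top = S).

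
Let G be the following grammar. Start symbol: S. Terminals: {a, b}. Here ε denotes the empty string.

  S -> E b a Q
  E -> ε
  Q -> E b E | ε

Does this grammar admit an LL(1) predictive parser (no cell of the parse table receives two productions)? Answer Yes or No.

Yes

FIRST(S) = {b}
FIRST(E) = {ε}
FIRST(Q) = {ε, b}
FOLLOW(S) = {$}
FOLLOW(E) = {$, b}
FOLLOW(Q) = {$}
Each cell of M receives at most one production.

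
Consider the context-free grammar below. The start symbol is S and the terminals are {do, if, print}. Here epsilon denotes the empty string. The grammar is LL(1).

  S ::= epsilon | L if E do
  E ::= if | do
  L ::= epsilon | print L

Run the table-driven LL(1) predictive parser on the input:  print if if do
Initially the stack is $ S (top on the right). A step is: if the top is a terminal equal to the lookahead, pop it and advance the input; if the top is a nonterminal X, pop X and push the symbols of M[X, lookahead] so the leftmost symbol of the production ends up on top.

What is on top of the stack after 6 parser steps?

     Stack              Input             Action
  1  $ S                print if if do $  expand S ::= L if E do
  2  $ do E if L        print if if do $  expand L ::= print L
  3  $ do E if L print  print if if do $  match print
  4  $ do E if L        if if do $        expand L ::= epsilon
  5  $ do E if          if if do $        match if
  6  $ do E             if do $           expand E ::= if
Stack after step 6: $ do if (top = if).

if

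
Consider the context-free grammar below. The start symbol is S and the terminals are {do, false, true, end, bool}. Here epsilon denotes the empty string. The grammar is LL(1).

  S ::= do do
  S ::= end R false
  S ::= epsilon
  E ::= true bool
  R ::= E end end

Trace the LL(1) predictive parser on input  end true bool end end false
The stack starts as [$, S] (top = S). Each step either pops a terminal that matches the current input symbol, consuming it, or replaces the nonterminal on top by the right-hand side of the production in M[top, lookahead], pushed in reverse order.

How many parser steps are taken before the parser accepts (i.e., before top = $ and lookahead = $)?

9

     Stack                      Input                          Action
  1  $ S                        end true bool end end false $  expand S ::= end R false
  2  $ false R end              end true bool end end false $  match end
  3  $ false R                  true bool end end false $      expand R ::= E end end
  4  $ false end end E          true bool end end false $      expand E ::= true bool
  5  $ false end end bool true  true bool end end false $      match true
  6  $ false end end bool       bool end end false $           match bool
  7  $ false end end            end end false $                match end
  8  $ false end                end false $                    match end
  9  $ false                    false $                        match false
Accept reached after 9 steps.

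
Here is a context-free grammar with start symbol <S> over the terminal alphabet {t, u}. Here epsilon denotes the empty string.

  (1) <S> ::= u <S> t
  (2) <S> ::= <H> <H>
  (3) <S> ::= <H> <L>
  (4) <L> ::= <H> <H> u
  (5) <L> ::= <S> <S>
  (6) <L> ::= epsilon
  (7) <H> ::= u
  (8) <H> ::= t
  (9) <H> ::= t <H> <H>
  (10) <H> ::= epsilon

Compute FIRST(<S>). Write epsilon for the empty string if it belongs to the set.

{epsilon, t, u}

FIRST(<H>) = {epsilon, t, u}
FIRST(<S>) = {epsilon, t, u}  (via <H> <H>, <H> <L>)
FIRST(<L>) = {epsilon, t, u}  (via <H> <H> u, <S> <S>)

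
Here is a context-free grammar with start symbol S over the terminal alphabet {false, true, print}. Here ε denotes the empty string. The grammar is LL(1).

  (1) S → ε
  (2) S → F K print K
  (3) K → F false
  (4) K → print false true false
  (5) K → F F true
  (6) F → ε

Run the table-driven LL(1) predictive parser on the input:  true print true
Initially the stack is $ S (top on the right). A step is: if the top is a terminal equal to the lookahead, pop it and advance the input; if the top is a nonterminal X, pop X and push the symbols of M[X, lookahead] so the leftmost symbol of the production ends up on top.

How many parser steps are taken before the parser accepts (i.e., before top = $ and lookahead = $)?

      Stack               Input              Action
   1  $ S                 true print true $  expand S → F K print K
   2  $ K print K F       true print true $  expand F → ε
   3  $ K print K         true print true $  expand K → F F true
   4  $ K print true F F  true print true $  expand F → ε
   5  $ K print true F    true print true $  expand F → ε
   6  $ K print true      true print true $  match true
   7  $ K print           print true $       match print
   8  $ K                 true $             expand K → F F true
   9  $ true F F          true $             expand F → ε
  10  $ true F            true $             expand F → ε
  11  $ true              true $             match true
Accept reached after 11 steps.

11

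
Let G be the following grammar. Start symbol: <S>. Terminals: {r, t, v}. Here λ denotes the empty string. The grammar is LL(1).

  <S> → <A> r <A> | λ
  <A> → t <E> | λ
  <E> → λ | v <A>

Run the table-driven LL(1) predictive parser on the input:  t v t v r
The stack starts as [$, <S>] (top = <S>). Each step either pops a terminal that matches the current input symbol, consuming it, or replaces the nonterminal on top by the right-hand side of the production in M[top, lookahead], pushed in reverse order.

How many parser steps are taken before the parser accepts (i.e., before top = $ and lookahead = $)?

step 1: stack=$ <S>  input=t v t v r $  — expand <S> → <A> r <A>
step 2: stack=$ <A> r <A>  input=t v t v r $  — expand <A> → t <E>
step 3: stack=$ <A> r <E> t  input=t v t v r $  — match t
step 4: stack=$ <A> r <E>  input=v t v r $  — expand <E> → v <A>
step 5: stack=$ <A> r <A> v  input=v t v r $  — match v
step 6: stack=$ <A> r <A>  input=t v r $  — expand <A> → t <E>
step 7: stack=$ <A> r <E> t  input=t v r $  — match t
step 8: stack=$ <A> r <E>  input=v r $  — expand <E> → v <A>
step 9: stack=$ <A> r <A> v  input=v r $  — match v
step 10: stack=$ <A> r <A>  input=r $  — expand <A> → λ
step 11: stack=$ <A> r  input=r $  — match r
step 12: stack=$ <A>  input=$  — expand <A> → λ
Accept reached after 12 steps.

12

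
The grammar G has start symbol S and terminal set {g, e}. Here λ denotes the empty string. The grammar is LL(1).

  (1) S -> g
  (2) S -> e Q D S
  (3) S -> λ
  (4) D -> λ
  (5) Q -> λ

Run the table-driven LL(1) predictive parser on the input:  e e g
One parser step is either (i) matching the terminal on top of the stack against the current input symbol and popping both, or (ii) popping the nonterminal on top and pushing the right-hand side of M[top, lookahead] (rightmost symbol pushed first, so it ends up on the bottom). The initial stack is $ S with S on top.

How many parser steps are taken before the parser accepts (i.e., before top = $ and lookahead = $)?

step 1: stack=$ S  input=e e g $  — expand S -> e Q D S
step 2: stack=$ S D Q e  input=e e g $  — match e
step 3: stack=$ S D Q  input=e g $  — expand Q -> λ
step 4: stack=$ S D  input=e g $  — expand D -> λ
step 5: stack=$ S  input=e g $  — expand S -> e Q D S
step 6: stack=$ S D Q e  input=e g $  — match e
step 7: stack=$ S D Q  input=g $  — expand Q -> λ
step 8: stack=$ S D  input=g $  — expand D -> λ
step 9: stack=$ S  input=g $  — expand S -> g
step 10: stack=$ g  input=g $  — match g
Accept reached after 10 steps.

10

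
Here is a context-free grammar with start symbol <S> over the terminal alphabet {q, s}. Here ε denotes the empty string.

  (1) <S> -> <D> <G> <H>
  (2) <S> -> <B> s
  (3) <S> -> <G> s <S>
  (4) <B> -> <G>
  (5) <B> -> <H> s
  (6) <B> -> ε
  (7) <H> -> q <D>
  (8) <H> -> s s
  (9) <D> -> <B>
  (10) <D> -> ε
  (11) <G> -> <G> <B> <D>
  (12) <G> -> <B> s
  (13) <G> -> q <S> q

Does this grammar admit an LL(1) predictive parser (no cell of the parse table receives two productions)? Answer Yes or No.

No

FIRST(<S>) = {q, s}
FIRST(<B>) = {ε, q, s}
FIRST(<H>) = {q, s}
FIRST(<D>) = {ε, q, s}
FIRST(<G>) = {q, s}
FOLLOW(<S>) = {$, q}
FOLLOW(<B>) = {$, q, s}
FOLLOW(<H>) = {$, q, s}
FOLLOW(<D>) = {$, q, s}
FOLLOW(<G>) = {$, q, s}
Cell M[<B>, q] receives both <B> -> <G> and <B> -> <H> s and <B> -> ε — the grammar is not LL(1).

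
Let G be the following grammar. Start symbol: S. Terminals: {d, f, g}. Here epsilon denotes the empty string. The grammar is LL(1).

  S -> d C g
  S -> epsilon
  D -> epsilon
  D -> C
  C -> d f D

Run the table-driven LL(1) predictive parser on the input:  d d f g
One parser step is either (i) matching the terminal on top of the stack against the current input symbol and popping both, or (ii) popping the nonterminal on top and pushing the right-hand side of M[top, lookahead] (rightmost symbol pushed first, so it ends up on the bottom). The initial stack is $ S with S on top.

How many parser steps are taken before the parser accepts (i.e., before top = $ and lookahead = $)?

7

     Stack      Input      Action
  1  $ S        d d f g $  expand S -> d C g
  2  $ g C d    d d f g $  match d
  3  $ g C      d f g $    expand C -> d f D
  4  $ g D f d  d f g $    match d
  5  $ g D f    f g $      match f
  6  $ g D      g $        expand D -> epsilon
  7  $ g        g $        match g
Accept reached after 7 steps.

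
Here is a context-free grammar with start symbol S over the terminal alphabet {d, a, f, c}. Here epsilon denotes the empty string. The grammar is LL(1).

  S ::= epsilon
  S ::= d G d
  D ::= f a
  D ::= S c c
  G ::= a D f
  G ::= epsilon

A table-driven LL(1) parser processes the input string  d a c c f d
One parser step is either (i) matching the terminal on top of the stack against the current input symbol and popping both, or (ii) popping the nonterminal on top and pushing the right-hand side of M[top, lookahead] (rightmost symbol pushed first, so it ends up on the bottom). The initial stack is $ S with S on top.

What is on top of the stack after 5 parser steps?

S

     Stack      Input          Action
  1  $ S        d a c c f d $  expand S ::= d G d
  2  $ d G d    d a c c f d $  match d
  3  $ d G      a c c f d $    expand G ::= a D f
  4  $ d f D a  a c c f d $    match a
  5  $ d f D    c c f d $      expand D ::= S c c
Stack after step 5: $ d f c c S (top = S).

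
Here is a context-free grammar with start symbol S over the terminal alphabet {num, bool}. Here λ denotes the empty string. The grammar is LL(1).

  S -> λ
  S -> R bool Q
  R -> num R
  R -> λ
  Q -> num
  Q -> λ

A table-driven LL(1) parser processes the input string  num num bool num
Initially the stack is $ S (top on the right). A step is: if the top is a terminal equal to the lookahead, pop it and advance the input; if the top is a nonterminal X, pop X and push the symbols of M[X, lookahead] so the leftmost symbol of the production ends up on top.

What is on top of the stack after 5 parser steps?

R

step 1: stack=$ S  input=num num bool num $  — expand S -> R bool Q
step 2: stack=$ Q bool R  input=num num bool num $  — expand R -> num R
step 3: stack=$ Q bool R num  input=num num bool num $  — match num
step 4: stack=$ Q bool R  input=num bool num $  — expand R -> num R
step 5: stack=$ Q bool R num  input=num bool num $  — match num
Stack after step 5: $ Q bool R (top = R).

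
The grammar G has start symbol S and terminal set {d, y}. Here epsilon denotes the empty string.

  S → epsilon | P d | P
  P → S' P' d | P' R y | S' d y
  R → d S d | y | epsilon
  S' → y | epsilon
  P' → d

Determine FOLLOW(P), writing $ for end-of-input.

FIRST(R) = {epsilon, d, y}
FIRST(S') = {epsilon, y}
FIRST(P') = {d}
FIRST(P) = {d, y}  (via S' P' d, P' R y, S' d y)
FIRST(S) = {epsilon, d, y}  (via P d, P)
FOLLOW(S) includes $ since S is the start symbol.
FOLLOW(S): in R→d S d, S is followed by d with FIRST {d}. Thus FOLLOW(S) = {$, d}.
FOLLOW(P): in S→P d, P is followed by d with FIRST {d}; in S→P, the suffix after P is empty, so FOLLOW(P) ⊇ FOLLOW(S) = {$, d}. Thus FOLLOW(P) = {$, d}.
FOLLOW(R): in P→P' R y, R is followed by y with FIRST {y}. Thus FOLLOW(R) = {y}.
FOLLOW(S'): in P→S' P' d, S' is followed by P' d with FIRST {d}; in P→S' d y, S' is followed by d y with FIRST {d}. Thus FOLLOW(S') = {d}.
FOLLOW(P'): in P→S' P' d, P' is followed by d with FIRST {d}; in P→P' R y, P' is followed by R y with FIRST {d, y}. Thus FOLLOW(P') = {d, y}.

{$, d}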